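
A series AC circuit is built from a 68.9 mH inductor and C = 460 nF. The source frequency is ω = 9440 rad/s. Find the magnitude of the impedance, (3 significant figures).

X_L = ωL = 650 Ω
X_C = 1/(ωC) = 230 Ω
Net reactance X = X_L − X_C = 420 Ω
Z = j420 Ω
|Z| = √(0² + 420²) = 420 Ω

420 Ω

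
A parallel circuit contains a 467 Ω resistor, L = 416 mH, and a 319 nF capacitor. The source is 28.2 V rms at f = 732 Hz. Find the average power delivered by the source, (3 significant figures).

1.70 W

ω = 2πf = 4599 rad/s
X_L = ωL = 1910 Ω
X_C = 1/(ωC) = 682 Ω
Parallel: admittances add. Y = 1/R + 1/(jωL) + jωC
Y = (0.00214 + j0.000945) S
|Y| = 0.00234 S → |Z| = 1/|Y| = 427 Ω, ∠Z = −∠Y = -23.8°
I = V/|Z| = 66.0 mA
P = VI cos φ = 28.2 × 0.0660 × cos(-23.8°) = 1.70 W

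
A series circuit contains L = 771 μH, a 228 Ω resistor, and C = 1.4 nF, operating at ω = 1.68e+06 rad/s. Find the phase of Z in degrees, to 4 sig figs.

X_L = ωL = 1295 Ω
X_C = 1/(ωC) = 425.2 Ω
Net reactance X = X_L − X_C = 870.1 Ω
Z = 228.0 + j870.1 Ω
|Z| = √(228.0² + 870.1²) = 899.5 Ω
∠Z = arctan(870.1/228.0) = 75.32°

75.32°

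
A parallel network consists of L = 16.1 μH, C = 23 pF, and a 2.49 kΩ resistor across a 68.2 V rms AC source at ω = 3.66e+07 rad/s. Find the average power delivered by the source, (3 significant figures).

X_L = ωL = 589 Ω
X_C = 1/(ωC) = 1190 Ω
Parallel: admittances add. Y = 1/R + 1/(jωL) + jωC
Y = (0.000402 − j0.000855) S
|Y| = 0.000945 S → |Z| = 1/|Y| = 1060 Ω, ∠Z = −∠Y = 64.8°
I = V/|Z| = 64.4 mA
P = VI cos φ = 68.2 × 0.0644 × cos(64.8°) = 1.87 W

1.87 W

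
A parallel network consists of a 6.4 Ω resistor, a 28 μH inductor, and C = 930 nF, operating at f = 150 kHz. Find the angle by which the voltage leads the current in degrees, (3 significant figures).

-79.4°

ω = 2πf = 942500 rad/s
X_L = ωL = 26.4 Ω
X_C = 1/(ωC) = 1.14 Ω
Parallel: admittances add. Y = 1/R + 1/(jωL) + jωC
Y = (0.156 + j0.839) S
|Y| = 0.853 S → |Z| = 1/|Y| = 1.17 Ω, ∠Z = −∠Y = -79.4°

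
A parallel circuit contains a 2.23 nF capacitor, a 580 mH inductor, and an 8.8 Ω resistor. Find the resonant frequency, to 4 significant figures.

ω₀ = 1/√(LC) = 1/√(0.58 × 2.23e-09) = 27810 rad/s
f₀ = ω₀/(2π) = 4.425 kHz

4.425 kHz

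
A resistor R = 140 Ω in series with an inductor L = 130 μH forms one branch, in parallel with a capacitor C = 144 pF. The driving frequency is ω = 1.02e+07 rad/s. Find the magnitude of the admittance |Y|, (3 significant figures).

727 μS

X_L = ωL = 1330 Ω
X_C = 1/(ωC) = 681 Ω
Branch 1 (R+jX_L): Z₁ = 140 + j1330 Ω, |Z₁| = 1330 Ω
Branch 2 (−jX_C): Z₂ = −j681 Ω
Parallel: Z = Z₁Z₂/(Z₁+Z₂), |Z| = 1380 Ω, ∠Z = -83.8°
|Y| = 1/|Z| = 727 μS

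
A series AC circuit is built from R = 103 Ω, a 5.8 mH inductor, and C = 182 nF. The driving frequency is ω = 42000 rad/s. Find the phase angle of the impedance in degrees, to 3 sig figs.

47.6°

X_L = ωL = 244 Ω
X_C = 1/(ωC) = 131 Ω
Net reactance X = X_L − X_C = 113 Ω
Z = 103 + j113 Ω
|Z| = √(103² + 113²) = 153 Ω
∠Z = arctan(113/103) = 47.6°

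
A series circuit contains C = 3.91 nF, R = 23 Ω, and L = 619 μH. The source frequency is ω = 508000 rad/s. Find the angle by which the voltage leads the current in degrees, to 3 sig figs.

X_L = ωL = 314 Ω
X_C = 1/(ωC) = 503 Ω
Net reactance X = X_L − X_C = -189 Ω
Z = 23.0 − j189 Ω
|Z| = √(23.0² + 189²) = 190 Ω
∠Z = arctan(-189/23.0) = -83.1°

-83.1°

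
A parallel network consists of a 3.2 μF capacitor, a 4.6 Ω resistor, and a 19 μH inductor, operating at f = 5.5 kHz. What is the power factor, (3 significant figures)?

ω = 2πf = 34560 rad/s
X_L = ωL = 0.657 Ω
X_C = 1/(ωC) = 9.04 Ω
Parallel: admittances add. Y = 1/R + 1/(jωL) + jωC
Y = (0.217 − j1.41) S
|Y| = 1.43 S → |Z| = 1/|Y| = 0.700 Ω, ∠Z = −∠Y = 81.3°
cos φ = cos(81.3°) = 0.152

0.152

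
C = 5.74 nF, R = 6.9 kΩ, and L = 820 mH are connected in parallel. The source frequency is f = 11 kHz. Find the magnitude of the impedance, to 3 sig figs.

ω = 2πf = 69120 rad/s
X_L = ωL = 56700 Ω
X_C = 1/(ωC) = 2520 Ω
Parallel: admittances add. Y = 1/R + 1/(jωL) + jωC
Y = (0.000145 + j0.000379) S
|Y| = 0.000406 S → |Z| = 1/|Y| = 2460 Ω, ∠Z = −∠Y = -69.1°

2460 Ω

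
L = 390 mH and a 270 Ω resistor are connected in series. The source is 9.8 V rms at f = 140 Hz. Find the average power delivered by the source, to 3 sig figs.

136 mW

ω = 2πf = 879.6 rad/s
X_L = ωL = 343 Ω
Z = 270 + j343 Ω
|Z| = √(270² + 343²) = 437 Ω
∠Z = arctan(343/270) = 51.8°
I = V/|Z| = 22.4 mA
P = VI cos φ = 9.8 × 0.0224 × cos(51.8°) = 136 mW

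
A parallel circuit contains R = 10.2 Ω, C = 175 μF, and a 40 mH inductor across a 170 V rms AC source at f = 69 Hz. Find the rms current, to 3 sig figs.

17.0 A

ω = 2πf = 433.5 rad/s
X_L = ωL = 17.3 Ω
X_C = 1/(ωC) = 13.2 Ω
Parallel: admittances add. Y = 1/R + 1/(jωL) + jωC
Y = (0.0980 + j0.0182) S
|Y| = 0.0997 S → |Z| = 1/|Y| = 10.0 Ω, ∠Z = −∠Y = -10.5°
I = V/|Z| = 170/10.0 = 17.0 A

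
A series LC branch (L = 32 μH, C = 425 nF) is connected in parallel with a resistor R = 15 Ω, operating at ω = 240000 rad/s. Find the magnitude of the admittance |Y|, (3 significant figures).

X_L = ωL = 7.68 Ω
X_C = 1/(ωC) = 9.80 Ω
Branch 1: Z₁ = R = 15.0 Ω
Branch 2 (series LC): Z₂ = j(X_L − X_C) = −j2.12 Ω
Parallel: Z = Z₁Z₂/(Z₁+Z₂), |Z| = 2.10 Ω, ∠Z = -81.9°
|Y| = 1/|Z| = 476 mS

476 mS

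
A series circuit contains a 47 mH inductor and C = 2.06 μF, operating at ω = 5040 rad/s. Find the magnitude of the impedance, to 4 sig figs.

X_L = ωL = 236.9 Ω
X_C = 1/(ωC) = 96.32 Ω
Net reactance X = X_L − X_C = 140.6 Ω
Z = j140.6 Ω
|Z| = √(0² + 140.6²) = 140.6 Ω

140.6 Ω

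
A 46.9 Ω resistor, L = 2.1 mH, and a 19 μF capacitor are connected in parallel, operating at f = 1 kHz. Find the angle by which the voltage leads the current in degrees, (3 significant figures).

-63.9°

ω = 2πf = 6283 rad/s
X_L = ωL = 13.2 Ω
X_C = 1/(ωC) = 8.38 Ω
Parallel: admittances add. Y = 1/R + 1/(jωL) + jωC
Y = (0.0213 + j0.0436) S
|Y| = 0.0485 S → |Z| = 1/|Y| = 20.6 Ω, ∠Z = −∠Y = -63.9°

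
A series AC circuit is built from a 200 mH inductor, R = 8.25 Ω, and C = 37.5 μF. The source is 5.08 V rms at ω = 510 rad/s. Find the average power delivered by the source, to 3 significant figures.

X_L = ωL = 102 Ω
X_C = 1/(ωC) = 52.3 Ω
Net reactance X = X_L − X_C = 49.7 Ω
Z = 8.25 + j49.7 Ω
|Z| = √(8.25² + 49.7²) = 50.4 Ω
∠Z = arctan(49.7/8.25) = 80.6°
I = V/|Z| = 101 mA
P = VI cos φ = 5.08 × 0.101 × cos(80.6°) = 83.8 mW

83.8 mW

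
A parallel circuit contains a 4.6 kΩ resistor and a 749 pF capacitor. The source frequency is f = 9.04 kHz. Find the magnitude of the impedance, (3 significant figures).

ω = 2πf = 56800 rad/s
X_C = 1/(ωC) = 23500 Ω
Parallel: admittances add. Y = 1/R + jωC
Y = (0.000217 + j4.25e-05) S
|Y| = 0.000222 S → |Z| = 1/|Y| = 4510 Ω, ∠Z = −∠Y = -11.1°

4510 Ω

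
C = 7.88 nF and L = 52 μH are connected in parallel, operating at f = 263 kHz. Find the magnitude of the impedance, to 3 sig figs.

ω = 2πf = 1.652e+06 rad/s
X_L = ωL = 85.9 Ω
X_C = 1/(ωC) = 76.8 Ω
Parallel: admittances add. Y = 1/(jωL) + jωC
Y = (0 + j0.00138) S
|Y| = 0.00138 S → |Z| = 1/|Y| = 723 Ω, ∠Z = −∠Y = -90.0°

723 Ω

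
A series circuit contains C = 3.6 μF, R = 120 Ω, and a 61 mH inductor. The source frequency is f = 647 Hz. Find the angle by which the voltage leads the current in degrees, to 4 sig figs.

ω = 2πf = 4065 rad/s
X_L = ωL = 248.0 Ω
X_C = 1/(ωC) = 68.33 Ω
Net reactance X = X_L − X_C = 179.6 Ω
Z = 120.0 + j179.6 Ω
|Z| = √(120.0² + 179.6²) = 216.0 Ω
∠Z = arctan(179.6/120.0) = 56.26°

56.26°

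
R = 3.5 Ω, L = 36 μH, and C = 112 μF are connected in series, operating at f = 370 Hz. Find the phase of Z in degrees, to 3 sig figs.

ω = 2πf = 2325 rad/s
X_L = ωL = 0.0837 Ω
X_C = 1/(ωC) = 3.84 Ω
Net reactance X = X_L − X_C = -3.76 Ω
Z = 3.50 − j3.76 Ω
|Z| = √(3.50² + 3.76²) = 5.13 Ω
∠Z = arctan(-3.76/3.50) = -47.0°

-47.0°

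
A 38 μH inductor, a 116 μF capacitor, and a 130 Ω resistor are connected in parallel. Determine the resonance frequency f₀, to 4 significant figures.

2.397 kHz

ω₀ = 1/√(LC) = 1/√(3.8e-05 × 0.000116) = 15060 rad/s
f₀ = ω₀/(2π) = 2.397 kHz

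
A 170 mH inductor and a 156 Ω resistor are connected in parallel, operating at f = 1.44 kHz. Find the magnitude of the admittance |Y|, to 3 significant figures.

6.44 mS

ω = 2πf = 9048 rad/s
X_L = ωL = 1540 Ω
Parallel: admittances add. Y = 1/R + 1/(jωL)
Y = (0.00641 − j0.000650) S
|Y| = 0.00644 S → |Z| = 1/|Y| = 155 Ω, ∠Z = −∠Y = 5.79°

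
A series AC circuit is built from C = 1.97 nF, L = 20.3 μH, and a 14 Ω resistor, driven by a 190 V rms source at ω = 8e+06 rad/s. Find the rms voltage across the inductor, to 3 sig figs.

X_L = ωL = 162 Ω
X_C = 1/(ωC) = 63.5 Ω
Net reactance X = X_L − X_C = 98.9 Ω
Z = 14.0 + j98.9 Ω
|Z| = √(14.0² + 98.9²) = 99.9 Ω
I = V/|Z| = 1.90 A
V_L = I·|Z_L| = 1.90 × 162 = 309 V

309 V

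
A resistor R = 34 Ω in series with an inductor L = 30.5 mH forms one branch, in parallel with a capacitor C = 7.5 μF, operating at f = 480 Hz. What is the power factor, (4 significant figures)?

ω = 2πf = 3016 rad/s
X_L = ωL = 91.99 Ω
X_C = 1/(ωC) = 44.21 Ω
Branch 1 (R+jX_L): Z₁ = 34.00 + j91.99 Ω, |Z₁| = 98.07 Ω
Branch 2 (−jX_C): Z₂ = −j44.21 Ω
Parallel: Z = Z₁Z₂/(Z₁+Z₂), |Z| = 73.94 Ω, ∠Z = -74.85°
cos φ = cos(-74.85°) = 0.2614

0.2614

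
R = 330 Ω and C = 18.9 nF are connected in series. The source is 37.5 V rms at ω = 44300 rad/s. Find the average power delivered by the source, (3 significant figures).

302 mW

X_C = 1/(ωC) = 1190 Ω
Z = 330 − j1190 Ω
|Z| = √(330² + 1190²) = 1240 Ω
∠Z = arctan(-1190/330) = -74.6°
I = V/|Z| = 30.3 mA
P = VI cos φ = 37.5 × 0.0303 × cos(-74.6°) = 302 mW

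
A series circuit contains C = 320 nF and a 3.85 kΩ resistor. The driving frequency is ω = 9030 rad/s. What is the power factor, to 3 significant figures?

0.996

X_C = 1/(ωC) = 346 Ω
Z = 3850 − j346 Ω
|Z| = √(3850² + 346²) = 3870 Ω
∠Z = arctan(-346/3850) = -5.14°
cos φ = cos(-5.14°) = 0.996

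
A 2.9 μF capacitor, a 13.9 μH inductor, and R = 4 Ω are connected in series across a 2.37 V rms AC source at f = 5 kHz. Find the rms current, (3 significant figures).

ω = 2πf = 31420 rad/s
X_L = ωL = 0.437 Ω
X_C = 1/(ωC) = 11.0 Ω
Net reactance X = X_L − X_C = -10.5 Ω
Z = 4.00 − j10.5 Ω
|Z| = √(4.00² + 10.5²) = 11.3 Ω
I = V/|Z| = 2.37/11.3 = 210 mA

210 mA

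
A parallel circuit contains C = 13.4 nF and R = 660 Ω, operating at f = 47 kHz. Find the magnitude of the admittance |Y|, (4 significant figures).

ω = 2πf = 295300 rad/s
X_C = 1/(ωC) = 252.7 Ω
Parallel: admittances add. Y = 1/R + jωC
Y = (0.001515 + j0.003957) S
|Y| = 0.004237 S → |Z| = 1/|Y| = 236.0 Ω, ∠Z = −∠Y = -69.05°

4.237 mS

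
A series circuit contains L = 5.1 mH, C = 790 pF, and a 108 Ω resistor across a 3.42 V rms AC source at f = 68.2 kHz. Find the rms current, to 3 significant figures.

ω = 2πf = 428500 rad/s
X_L = ωL = 2190 Ω
X_C = 1/(ωC) = 2950 Ω
Net reactance X = X_L − X_C = -769 Ω
Z = 108 − j769 Ω
|Z| = √(108² + 769²) = 776 Ω
I = V/|Z| = 3.42/776 = 4.41 mA

4.41 mA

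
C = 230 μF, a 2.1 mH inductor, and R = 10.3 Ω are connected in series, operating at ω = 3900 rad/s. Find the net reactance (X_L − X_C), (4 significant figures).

X_L = ωL = 8.190 Ω
X_C = 1/(ωC) = 1.115 Ω
X = 8.190 − 1.115 = 7.075 Ω

7.075 Ω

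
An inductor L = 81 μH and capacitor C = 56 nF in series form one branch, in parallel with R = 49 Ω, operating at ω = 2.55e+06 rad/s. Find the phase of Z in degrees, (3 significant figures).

13.8°

X_L = ωL = 207 Ω
X_C = 1/(ωC) = 7.00 Ω
Branch 1: Z₁ = R = 49.0 Ω
Branch 2 (series LC): Z₂ = j(X_L − X_C) = j200 Ω
Parallel: Z = Z₁Z₂/(Z₁+Z₂), |Z| = 47.6 Ω, ∠Z = 13.8°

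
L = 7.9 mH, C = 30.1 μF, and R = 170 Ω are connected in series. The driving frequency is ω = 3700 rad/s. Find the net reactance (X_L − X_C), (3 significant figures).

20.3 Ω

X_L = ωL = 29.2 Ω
X_C = 1/(ωC) = 8.98 Ω
X = 29.2 − 8.98 = 20.3 Ω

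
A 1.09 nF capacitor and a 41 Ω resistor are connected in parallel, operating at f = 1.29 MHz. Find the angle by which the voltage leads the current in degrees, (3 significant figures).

-19.9°

ω = 2πf = 8.105e+06 rad/s
X_C = 1/(ωC) = 113 Ω
Parallel: admittances add. Y = 1/R + jωC
Y = (0.0244 + j0.00883) S
|Y| = 0.0259 S → |Z| = 1/|Y| = 38.5 Ω, ∠Z = −∠Y = -19.9°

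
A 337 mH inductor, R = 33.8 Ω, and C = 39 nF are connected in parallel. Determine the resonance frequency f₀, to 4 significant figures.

ω₀ = 1/√(LC) = 1/√(0.337 × 3.9e-08) = 8723 rad/s
f₀ = ω₀/(2π) = 1.388 kHz

1.388 kHz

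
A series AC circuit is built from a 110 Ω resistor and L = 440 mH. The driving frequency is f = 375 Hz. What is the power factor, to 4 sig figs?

0.1055

ω = 2πf = 2356 rad/s
X_L = ωL = 1037 Ω
Z = 110.0 + j1037 Ω
|Z| = √(110.0² + 1037²) = 1043 Ω
∠Z = arctan(1037/110.0) = 83.94°
cos φ = cos(83.94°) = 0.1055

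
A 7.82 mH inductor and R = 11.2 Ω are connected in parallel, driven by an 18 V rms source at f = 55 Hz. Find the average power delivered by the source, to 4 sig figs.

28.93 W

ω = 2πf = 345.6 rad/s
X_L = ωL = 2.702 Ω
Parallel: admittances add. Y = 1/R + 1/(jωL)
Y = (0.08929 − j0.3700) S
|Y| = 0.3807 S → |Z| = 1/|Y| = 2.627 Ω, ∠Z = −∠Y = 76.43°
I = V/|Z| = 6.852 A
P = VI cos φ = 18 × 6.852 × cos(76.43°) = 28.93 W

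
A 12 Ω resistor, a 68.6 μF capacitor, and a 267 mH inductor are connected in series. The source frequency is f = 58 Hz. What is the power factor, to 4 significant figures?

0.2050

ω = 2πf = 364.4 rad/s
X_L = ωL = 97.30 Ω
X_C = 1/(ωC) = 40.00 Ω
Net reactance X = X_L − X_C = 57.30 Ω
Z = 12.00 + j57.30 Ω
|Z| = √(12.00² + 57.30²) = 58.54 Ω
∠Z = arctan(57.30/12.00) = 78.17°
cos φ = cos(78.17°) = 0.2050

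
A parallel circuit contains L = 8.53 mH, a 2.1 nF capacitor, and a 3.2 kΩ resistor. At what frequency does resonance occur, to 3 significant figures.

37.6 kHz

ω₀ = 1/√(LC) = 1/√(0.00853 × 2.1e-09) = 236300 rad/s
f₀ = ω₀/(2π) = 37.6 kHz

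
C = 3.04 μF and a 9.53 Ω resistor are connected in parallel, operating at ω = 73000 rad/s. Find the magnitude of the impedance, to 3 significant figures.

X_C = 1/(ωC) = 4.51 Ω
Parallel: admittances add. Y = 1/R + jωC
Y = (0.105 + j0.222) S
|Y| = 0.245 S → |Z| = 1/|Y| = 4.07 Ω, ∠Z = −∠Y = -64.7°

4.07 Ω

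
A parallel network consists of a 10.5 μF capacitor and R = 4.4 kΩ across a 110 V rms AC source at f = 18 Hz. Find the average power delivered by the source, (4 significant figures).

2.750 W

ω = 2πf = 113.1 rad/s
X_C = 1/(ωC) = 842.1 Ω
Parallel: admittances add. Y = 1/R + jωC
Y = (0.0002273 + j0.001188) S
|Y| = 0.001209 S → |Z| = 1/|Y| = 827.1 Ω, ∠Z = −∠Y = -79.17°
I = V/|Z| = 133.0 mA
P = VI cos φ = 110 × 0.1330 × cos(-79.17°) = 2.750 W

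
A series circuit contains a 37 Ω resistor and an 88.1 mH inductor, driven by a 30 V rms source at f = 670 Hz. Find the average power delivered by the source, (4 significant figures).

ω = 2πf = 4210 rad/s
X_L = ωL = 370.9 Ω
Z = 37.00 + j370.9 Ω
|Z| = √(37.00² + 370.9²) = 372.7 Ω
∠Z = arctan(370.9/37.00) = 84.30°
I = V/|Z| = 80.49 mA
P = VI cos φ = 30 × 0.08049 × cos(84.30°) = 239.7 mW

239.7 mW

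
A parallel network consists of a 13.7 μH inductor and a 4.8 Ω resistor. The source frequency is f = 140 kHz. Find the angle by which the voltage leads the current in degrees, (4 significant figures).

ω = 2πf = 879600 rad/s
X_L = ωL = 12.05 Ω
Parallel: admittances add. Y = 1/R + 1/(jωL)
Y = (0.2083 − j0.08298) S
|Y| = 0.2243 S → |Z| = 1/|Y| = 4.459 Ω, ∠Z = −∠Y = 21.72°

21.72°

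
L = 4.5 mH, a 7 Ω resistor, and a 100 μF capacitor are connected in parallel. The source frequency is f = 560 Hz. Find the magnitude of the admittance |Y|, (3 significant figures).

322 mS

ω = 2πf = 3519 rad/s
X_L = ωL = 15.8 Ω
X_C = 1/(ωC) = 2.84 Ω
Parallel: admittances add. Y = 1/R + 1/(jωL) + jωC
Y = (0.143 + j0.289) S
|Y| = 0.322 S → |Z| = 1/|Y| = 3.10 Ω, ∠Z = −∠Y = -63.7°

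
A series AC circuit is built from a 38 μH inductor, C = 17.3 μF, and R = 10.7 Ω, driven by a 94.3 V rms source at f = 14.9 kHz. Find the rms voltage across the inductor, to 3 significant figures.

ω = 2πf = 93620 rad/s
X_L = ωL = 3.56 Ω
X_C = 1/(ωC) = 0.617 Ω
Net reactance X = X_L − X_C = 2.94 Ω
Z = 10.7 + j2.94 Ω
|Z| = √(10.7² + 2.94²) = 11.1 Ω
I = V/|Z| = 8.50 A
V_L = I·|Z_L| = 8.50 × 3.56 = 30.2 V

30.2 V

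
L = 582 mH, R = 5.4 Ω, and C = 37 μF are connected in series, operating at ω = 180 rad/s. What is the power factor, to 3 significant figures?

0.118

X_L = ωL = 105 Ω
X_C = 1/(ωC) = 150 Ω
Net reactance X = X_L − X_C = -45.4 Ω
Z = 5.40 − j45.4 Ω
|Z| = √(5.40² + 45.4²) = 45.7 Ω
∠Z = arctan(-45.4/5.40) = -83.2°
cos φ = cos(-83.2°) = 0.118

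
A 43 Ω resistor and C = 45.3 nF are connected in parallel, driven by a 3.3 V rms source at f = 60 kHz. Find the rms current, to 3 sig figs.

95.2 mA

ω = 2πf = 377000 rad/s
X_C = 1/(ωC) = 58.6 Ω
Parallel: admittances add. Y = 1/R + jωC
Y = (0.0233 + j0.0171) S
|Y| = 0.0289 S → |Z| = 1/|Y| = 34.7 Ω, ∠Z = −∠Y = -36.3°
I = V/|Z| = 3.3/34.7 = 95.2 mA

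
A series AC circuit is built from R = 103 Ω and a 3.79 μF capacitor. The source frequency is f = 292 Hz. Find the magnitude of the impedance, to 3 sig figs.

177 Ω

ω = 2πf = 1835 rad/s
X_C = 1/(ωC) = 144 Ω
Z = 103 − j144 Ω
|Z| = √(103² + 144²) = 177 Ω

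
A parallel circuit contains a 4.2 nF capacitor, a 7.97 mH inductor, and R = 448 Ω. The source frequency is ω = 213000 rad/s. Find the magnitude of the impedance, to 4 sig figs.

X_L = ωL = 1698 Ω
X_C = 1/(ωC) = 1118 Ω
Parallel: admittances add. Y = 1/R + 1/(jωL) + jωC
Y = (0.002232 + j0.0003055) S
|Y| = 0.002253 S → |Z| = 1/|Y| = 443.9 Ω, ∠Z = −∠Y = -7.794°

443.9 Ω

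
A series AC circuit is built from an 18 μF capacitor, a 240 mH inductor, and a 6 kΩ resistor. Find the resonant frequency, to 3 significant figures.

76.6 Hz

ω₀ = 1/√(LC) = 1/√(0.24 × 1.8e-05) = 481.1 rad/s
f₀ = ω₀/(2π) = 76.6 Hz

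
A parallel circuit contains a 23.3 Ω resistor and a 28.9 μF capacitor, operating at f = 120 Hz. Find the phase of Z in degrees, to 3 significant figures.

ω = 2πf = 754.0 rad/s
X_C = 1/(ωC) = 45.9 Ω
Parallel: admittances add. Y = 1/R + jωC
Y = (0.0429 + j0.0218) S
|Y| = 0.0481 S → |Z| = 1/|Y| = 20.8 Ω, ∠Z = −∠Y = -26.9°

-26.9°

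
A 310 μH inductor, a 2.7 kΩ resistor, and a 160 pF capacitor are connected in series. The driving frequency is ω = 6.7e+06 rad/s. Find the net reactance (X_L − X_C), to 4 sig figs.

X_L = ωL = 2077 Ω
X_C = 1/(ωC) = 932.8 Ω
X = 2077 − 932.8 = 1144 Ω

1144 Ω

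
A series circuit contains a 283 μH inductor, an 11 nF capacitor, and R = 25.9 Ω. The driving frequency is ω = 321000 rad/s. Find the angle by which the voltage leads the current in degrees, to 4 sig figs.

-82.33°

X_L = ωL = 90.84 Ω
X_C = 1/(ωC) = 283.2 Ω
Net reactance X = X_L − X_C = -192.4 Ω
Z = 25.90 − j192.4 Ω
|Z| = √(25.90² + 192.4²) = 194.1 Ω
∠Z = arctan(-192.4/25.90) = -82.33°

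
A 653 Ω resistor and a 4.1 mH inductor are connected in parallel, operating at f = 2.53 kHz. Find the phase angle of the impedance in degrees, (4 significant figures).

ω = 2πf = 15900 rad/s
X_L = ωL = 65.18 Ω
Parallel: admittances add. Y = 1/R + 1/(jωL)
Y = (0.001531 − j0.01534) S
|Y| = 0.01542 S → |Z| = 1/|Y| = 64.85 Ω, ∠Z = −∠Y = 84.30°

84.30°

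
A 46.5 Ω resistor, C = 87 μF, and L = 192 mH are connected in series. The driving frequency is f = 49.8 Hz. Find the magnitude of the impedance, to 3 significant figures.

ω = 2πf = 312.9 rad/s
X_L = ωL = 60.1 Ω
X_C = 1/(ωC) = 36.7 Ω
Net reactance X = X_L − X_C = 23.3 Ω
Z = 46.5 + j23.3 Ω
|Z| = √(46.5² + 23.3²) = 52.0 Ω

52.0 Ω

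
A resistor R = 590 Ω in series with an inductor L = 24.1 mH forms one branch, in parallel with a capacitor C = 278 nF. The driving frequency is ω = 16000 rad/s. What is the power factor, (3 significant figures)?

X_L = ωL = 386 Ω
X_C = 1/(ωC) = 225 Ω
Branch 1 (R+jX_L): Z₁ = 590 + j386 Ω, |Z₁| = 705 Ω
Branch 2 (−jX_C): Z₂ = −j225 Ω
Parallel: Z = Z₁Z₂/(Z₁+Z₂), |Z| = 259 Ω, ∠Z = -72.1°
cos φ = cos(-72.1°) = 0.308

0.308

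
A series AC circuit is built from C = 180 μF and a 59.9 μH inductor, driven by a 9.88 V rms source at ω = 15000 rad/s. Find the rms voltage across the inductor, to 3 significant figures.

X_L = ωL = 0.898 Ω
X_C = 1/(ωC) = 0.370 Ω
Net reactance X = X_L − X_C = 0.528 Ω
Z = j0.528 Ω
|Z| = √(0² + 0.528²) = 0.528 Ω
I = V/|Z| = 18.7 A
V_L = I·|Z_L| = 18.7 × 0.898 = 16.8 V

16.8 V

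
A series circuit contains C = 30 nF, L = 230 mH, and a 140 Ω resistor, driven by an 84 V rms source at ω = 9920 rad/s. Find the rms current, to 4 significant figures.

X_L = ωL = 2282 Ω
X_C = 1/(ωC) = 3360 Ω
Net reactance X = X_L − X_C = -1079 Ω
Z = 140.0 − j1079 Ω
|Z| = √(140.0² + 1079²) = 1088 Ω
I = V/|Z| = 84/1088 = 77.23 mA

77.23 mA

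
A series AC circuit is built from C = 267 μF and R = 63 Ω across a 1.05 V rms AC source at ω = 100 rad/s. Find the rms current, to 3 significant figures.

X_C = 1/(ωC) = 37.5 Ω
Z = 63.0 − j37.5 Ω
|Z| = √(63.0² + 37.5²) = 73.3 Ω
I = V/|Z| = 1.05/73.3 = 14.3 mA

14.3 mA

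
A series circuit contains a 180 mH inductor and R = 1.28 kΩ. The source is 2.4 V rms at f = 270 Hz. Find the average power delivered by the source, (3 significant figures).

ω = 2πf = 1696 rad/s
X_L = ωL = 305 Ω
Z = 1280 + j305 Ω
|Z| = √(1280² + 305²) = 1320 Ω
∠Z = arctan(305/1280) = 13.4°
I = V/|Z| = 1.82 mA
P = VI cos φ = 2.4 × 0.00182 × cos(13.4°) = 4.26 mW

4.26 mW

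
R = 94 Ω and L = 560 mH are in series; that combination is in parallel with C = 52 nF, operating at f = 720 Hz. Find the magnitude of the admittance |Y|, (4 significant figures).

ω = 2πf = 4524 rad/s
X_L = ωL = 2533 Ω
X_C = 1/(ωC) = 4251 Ω
Branch 1 (R+jX_L): Z₁ = 94.00 + j2533 Ω, |Z₁| = 2535 Ω
Branch 2 (−jX_C): Z₂ = −j4251 Ω
Parallel: Z = Z₁Z₂/(Z₁+Z₂), |Z| = 6265 Ω, ∠Z = 84.74°
|Y| = 1/|Z| = 159.6 μS

159.6 μS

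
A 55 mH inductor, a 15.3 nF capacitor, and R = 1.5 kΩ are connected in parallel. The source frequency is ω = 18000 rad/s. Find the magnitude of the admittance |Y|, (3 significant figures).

X_L = ωL = 990 Ω
X_C = 1/(ωC) = 3630 Ω
Parallel: admittances add. Y = 1/R + 1/(jωL) + jωC
Y = (0.000667 − j0.000735) S
|Y| = 0.000992 S → |Z| = 1/|Y| = 1010 Ω, ∠Z = −∠Y = 47.8°

992 μS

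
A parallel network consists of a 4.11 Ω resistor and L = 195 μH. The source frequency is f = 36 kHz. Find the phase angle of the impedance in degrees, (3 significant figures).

ω = 2πf = 226200 rad/s
X_L = ωL = 44.1 Ω
Parallel: admittances add. Y = 1/R + 1/(jωL)
Y = (0.243 − j0.0227) S
|Y| = 0.244 S → |Z| = 1/|Y| = 4.09 Ω, ∠Z = −∠Y = 5.32°

5.32°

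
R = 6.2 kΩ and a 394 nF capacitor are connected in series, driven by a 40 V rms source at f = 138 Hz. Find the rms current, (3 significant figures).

5.83 mA

ω = 2πf = 867.1 rad/s
X_C = 1/(ωC) = 2930 Ω
Z = 6200 − j2930 Ω
|Z| = √(6200² + 2930²) = 6860 Ω
I = V/|Z| = 40/6860 = 5.83 mA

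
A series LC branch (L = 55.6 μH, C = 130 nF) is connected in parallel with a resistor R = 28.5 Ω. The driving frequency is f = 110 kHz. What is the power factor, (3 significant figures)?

0.692

ω = 2πf = 691200 rad/s
X_L = ωL = 38.4 Ω
X_C = 1/(ωC) = 11.1 Ω
Branch 1: Z₁ = R = 28.5 Ω
Branch 2 (series LC): Z₂ = j(X_L − X_C) = j27.3 Ω
Parallel: Z = Z₁Z₂/(Z₁+Z₂), |Z| = 19.7 Ω, ∠Z = 46.2°
cos φ = cos(46.2°) = 0.692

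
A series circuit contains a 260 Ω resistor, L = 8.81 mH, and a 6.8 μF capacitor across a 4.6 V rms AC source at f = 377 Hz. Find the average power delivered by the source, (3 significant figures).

ω = 2πf = 2369 rad/s
X_L = ωL = 20.9 Ω
X_C = 1/(ωC) = 62.1 Ω
Net reactance X = X_L − X_C = -41.2 Ω
Z = 260 − j41.2 Ω
|Z| = √(260² + 41.2²) = 263 Ω
∠Z = arctan(-41.2/260) = -9.01°
I = V/|Z| = 17.5 mA
P = VI cos φ = 4.6 × 0.0175 × cos(-9.01°) = 79.4 mW

79.4 mW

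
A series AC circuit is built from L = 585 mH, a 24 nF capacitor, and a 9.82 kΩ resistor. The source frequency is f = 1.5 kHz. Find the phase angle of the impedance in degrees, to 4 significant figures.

ω = 2πf = 9425 rad/s
X_L = ωL = 5513 Ω
X_C = 1/(ωC) = 4421 Ω
Net reactance X = X_L − X_C = 1093 Ω
Z = 9820 + j1093 Ω
|Z| = √(9820² + 1093²) = 9881 Ω
∠Z = arctan(1093/9820) = 6.348°

6.348°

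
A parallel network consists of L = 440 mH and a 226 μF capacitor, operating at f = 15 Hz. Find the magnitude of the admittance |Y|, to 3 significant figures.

ω = 2πf = 94.25 rad/s
X_L = ωL = 41.5 Ω
X_C = 1/(ωC) = 46.9 Ω
Parallel: admittances add. Y = 1/(jωL) + jωC
Y = (0 − j0.00281) S
|Y| = 0.00281 S → |Z| = 1/|Y| = 355 Ω, ∠Z = −∠Y = 90.0°

2.81 mS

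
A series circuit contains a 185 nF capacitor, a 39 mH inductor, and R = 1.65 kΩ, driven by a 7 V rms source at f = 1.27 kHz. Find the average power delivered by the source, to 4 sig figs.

ω = 2πf = 7980 rad/s
X_L = ωL = 311.2 Ω
X_C = 1/(ωC) = 677.4 Ω
Net reactance X = X_L − X_C = -366.2 Ω
Z = 1650 − j366.2 Ω
|Z| = √(1650² + 366.2²) = 1690 Ω
∠Z = arctan(-366.2/1650) = -12.51°
I = V/|Z| = 4.142 mA
P = VI cos φ = 7 × 0.004142 × cos(-12.51°) = 28.30 mW

28.30 mW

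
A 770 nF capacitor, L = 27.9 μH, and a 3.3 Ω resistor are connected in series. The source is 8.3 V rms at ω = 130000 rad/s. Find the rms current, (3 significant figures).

1.16 A

X_L = ωL = 3.63 Ω
X_C = 1/(ωC) = 9.99 Ω
Net reactance X = X_L − X_C = -6.36 Ω
Z = 3.30 − j6.36 Ω
|Z| = √(3.30² + 6.36²) = 7.17 Ω
I = V/|Z| = 8.3/7.17 = 1.16 A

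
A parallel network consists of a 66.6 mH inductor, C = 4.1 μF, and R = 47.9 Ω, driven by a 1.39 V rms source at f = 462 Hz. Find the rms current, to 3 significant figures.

ω = 2πf = 2903 rad/s
X_L = ωL = 193 Ω
X_C = 1/(ωC) = 84.0 Ω
Parallel: admittances add. Y = 1/R + 1/(jωL) + jωC
Y = (0.0209 + j0.00673) S
|Y| = 0.0219 S → |Z| = 1/|Y| = 45.6 Ω, ∠Z = −∠Y = -17.9°
I = V/|Z| = 1.39/45.6 = 30.5 mA

30.5 mA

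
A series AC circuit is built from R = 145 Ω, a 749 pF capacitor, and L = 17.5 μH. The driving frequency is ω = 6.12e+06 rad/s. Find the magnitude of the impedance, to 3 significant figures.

183 Ω

X_L = ωL = 107 Ω
X_C = 1/(ωC) = 218 Ω
Net reactance X = X_L − X_C = -111 Ω
Z = 145 − j111 Ω
|Z| = √(145² + 111²) = 183 Ω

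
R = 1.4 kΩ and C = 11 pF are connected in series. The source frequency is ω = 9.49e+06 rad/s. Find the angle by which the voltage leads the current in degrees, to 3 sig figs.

X_C = 1/(ωC) = 9580 Ω
Z = 1400 − j9580 Ω
|Z| = √(1400² + 9580²) = 9680 Ω
∠Z = arctan(-9580/1400) = -81.7°

-81.7°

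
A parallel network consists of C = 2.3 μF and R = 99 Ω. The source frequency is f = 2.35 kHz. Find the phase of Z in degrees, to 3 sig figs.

ω = 2πf = 14770 rad/s
X_C = 1/(ωC) = 29.4 Ω
Parallel: admittances add. Y = 1/R + jωC
Y = (0.0101 + j0.0340) S
|Y| = 0.0354 S → |Z| = 1/|Y| = 28.2 Ω, ∠Z = −∠Y = -73.4°

-73.4°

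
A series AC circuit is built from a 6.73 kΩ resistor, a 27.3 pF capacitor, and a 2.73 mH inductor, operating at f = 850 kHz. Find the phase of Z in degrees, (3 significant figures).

ω = 2πf = 5.341e+06 rad/s
X_L = ωL = 14600 Ω
X_C = 1/(ωC) = 6860 Ω
Net reactance X = X_L − X_C = 7720 Ω
Z = 6730 + j7720 Ω
|Z| = √(6730² + 7720²) = 10200 Ω
∠Z = arctan(7720/6730) = 48.9°

48.9°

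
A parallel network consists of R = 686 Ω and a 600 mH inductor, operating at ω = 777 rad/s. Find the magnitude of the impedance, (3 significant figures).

X_L = ωL = 466 Ω
Parallel: admittances add. Y = 1/R + 1/(jωL)
Y = (0.00146 − j0.00215) S
|Y| = 0.00259 S → |Z| = 1/|Y| = 386 Ω, ∠Z = −∠Y = 55.8°

386 Ω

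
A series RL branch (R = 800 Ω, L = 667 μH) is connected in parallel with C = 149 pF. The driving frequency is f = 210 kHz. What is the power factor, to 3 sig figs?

0.799

ω = 2πf = 1.319e+06 rad/s
X_L = ωL = 880 Ω
X_C = 1/(ωC) = 5090 Ω
Branch 1 (R+jX_L): Z₁ = 800 + j880 Ω, |Z₁| = 1190 Ω
Branch 2 (−jX_C): Z₂ = −j5090 Ω
Parallel: Z = Z₁Z₂/(Z₁+Z₂), |Z| = 1410 Ω, ∠Z = 37.0°
cos φ = cos(37.0°) = 0.799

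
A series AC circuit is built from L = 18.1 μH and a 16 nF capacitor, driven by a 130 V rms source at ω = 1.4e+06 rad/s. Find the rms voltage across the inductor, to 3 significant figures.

171 V

X_L = ωL = 25.3 Ω
X_C = 1/(ωC) = 44.6 Ω
Net reactance X = X_L − X_C = -19.3 Ω
Z = − j19.3 Ω
|Z| = √(0² + 19.3²) = 19.3 Ω
I = V/|Z| = 6.73 A
V_L = I·|Z_L| = 6.73 × 25.3 = 171 V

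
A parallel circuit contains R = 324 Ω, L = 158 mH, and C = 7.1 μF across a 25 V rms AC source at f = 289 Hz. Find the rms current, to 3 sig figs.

ω = 2πf = 1816 rad/s
X_L = ωL = 287 Ω
X_C = 1/(ωC) = 77.6 Ω
Parallel: admittances add. Y = 1/R + 1/(jωL) + jωC
Y = (0.00309 + j0.00941) S
|Y| = 0.00990 S → |Z| = 1/|Y| = 101 Ω, ∠Z = −∠Y = -71.8°
I = V/|Z| = 25/101 = 248 mA

248 mA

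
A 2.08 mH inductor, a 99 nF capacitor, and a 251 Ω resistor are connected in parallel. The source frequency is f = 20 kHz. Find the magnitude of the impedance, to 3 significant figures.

ω = 2πf = 125700 rad/s
X_L = ωL = 261 Ω
X_C = 1/(ωC) = 80.4 Ω
Parallel: admittances add. Y = 1/R + 1/(jωL) + jωC
Y = (0.00398 + j0.00861) S
|Y| = 0.00949 S → |Z| = 1/|Y| = 105 Ω, ∠Z = −∠Y = -65.2°

105 Ω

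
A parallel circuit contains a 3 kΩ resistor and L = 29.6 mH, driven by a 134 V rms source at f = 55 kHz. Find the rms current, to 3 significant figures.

46.5 mA

ω = 2πf = 345600 rad/s
X_L = ωL = 10200 Ω
Parallel: admittances add. Y = 1/R + 1/(jωL)
Y = (0.000333 − j9.78e-05) S
|Y| = 0.000347 S → |Z| = 1/|Y| = 2880 Ω, ∠Z = −∠Y = 16.3°
I = V/|Z| = 134/2880 = 46.5 mA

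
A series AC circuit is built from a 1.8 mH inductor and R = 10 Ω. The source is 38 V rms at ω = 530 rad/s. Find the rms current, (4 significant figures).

X_L = ωL = 0.9540 Ω
Z = 10.00 + j0.9540 Ω
|Z| = √(10.00² + 0.9540²) = 10.05 Ω
I = V/|Z| = 38/10.05 = 3.783 A

3.783 A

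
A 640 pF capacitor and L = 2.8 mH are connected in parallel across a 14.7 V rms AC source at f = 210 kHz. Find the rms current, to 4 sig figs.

ω = 2πf = 1.319e+06 rad/s
X_L = ωL = 3695 Ω
X_C = 1/(ωC) = 1184 Ω
Parallel: admittances add. Y = 1/(jωL) + jωC
Y = (0 + j0.0005738) S
|Y| = 0.0005738 S → |Z| = 1/|Y| = 1743 Ω, ∠Z = −∠Y = -90.00°
I = V/|Z| = 14.7/1743 = 8.435 mA

8.435 mA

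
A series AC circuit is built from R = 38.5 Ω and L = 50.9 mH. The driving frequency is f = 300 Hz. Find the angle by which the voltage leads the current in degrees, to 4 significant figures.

68.14°

ω = 2πf = 1885 rad/s
X_L = ωL = 95.94 Ω
Z = 38.50 + j95.94 Ω
|Z| = √(38.50² + 95.94²) = 103.4 Ω
∠Z = arctan(95.94/38.50) = 68.14°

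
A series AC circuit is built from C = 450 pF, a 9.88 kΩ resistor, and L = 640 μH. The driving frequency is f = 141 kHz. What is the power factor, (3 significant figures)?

0.981

ω = 2πf = 885900 rad/s
X_L = ωL = 567 Ω
X_C = 1/(ωC) = 2510 Ω
Net reactance X = X_L − X_C = -1940 Ω
Z = 9880 − j1940 Ω
|Z| = √(9880² + 1940²) = 10100 Ω
∠Z = arctan(-1940/9880) = -11.1°
cos φ = cos(-11.1°) = 0.981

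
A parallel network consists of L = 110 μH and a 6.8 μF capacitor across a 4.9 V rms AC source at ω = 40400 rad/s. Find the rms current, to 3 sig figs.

X_L = ωL = 4.44 Ω
X_C = 1/(ωC) = 3.64 Ω
Parallel: admittances add. Y = 1/(jωL) + jωC
Y = (0 + j0.0497) S
|Y| = 0.0497 S → |Z| = 1/|Y| = 20.1 Ω, ∠Z = −∠Y = -90.0°
I = V/|Z| = 4.9/20.1 = 244 mA

244 mA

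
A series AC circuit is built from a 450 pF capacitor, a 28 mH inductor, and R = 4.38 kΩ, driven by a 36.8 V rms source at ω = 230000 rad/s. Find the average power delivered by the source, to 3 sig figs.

201 mW

X_L = ωL = 6440 Ω
X_C = 1/(ωC) = 9660 Ω
Net reactance X = X_L − X_C = -3220 Ω
Z = 4380 − j3220 Ω
|Z| = √(4380² + 3220²) = 5440 Ω
∠Z = arctan(-3220/4380) = -36.3°
I = V/|Z| = 6.77 mA
P = VI cos φ = 36.8 × 0.00677 × cos(-36.3°) = 201 mW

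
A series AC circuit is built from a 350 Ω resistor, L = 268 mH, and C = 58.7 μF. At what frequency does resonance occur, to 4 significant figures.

ω₀ = 1/√(LC) = 1/√(0.268 × 5.87e-05) = 252.1 rad/s
f₀ = ω₀/(2π) = 40.13 Hz

40.13 Hz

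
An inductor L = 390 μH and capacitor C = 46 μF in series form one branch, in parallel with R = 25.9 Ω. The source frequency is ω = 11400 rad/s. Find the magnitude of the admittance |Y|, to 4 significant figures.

395.7 mS

X_L = ωL = 4.446 Ω
X_C = 1/(ωC) = 1.907 Ω
Branch 1: Z₁ = R = 25.90 Ω
Branch 2 (series LC): Z₂ = j(X_L − X_C) = j2.539 Ω
Parallel: Z = Z₁Z₂/(Z₁+Z₂), |Z| = 2.527 Ω, ∠Z = 84.40°
|Y| = 1/|Z| = 395.7 mS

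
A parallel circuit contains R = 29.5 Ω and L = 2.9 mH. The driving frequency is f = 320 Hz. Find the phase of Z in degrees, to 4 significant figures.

ω = 2πf = 2011 rad/s
X_L = ωL = 5.831 Ω
Parallel: admittances add. Y = 1/R + 1/(jωL)
Y = (0.03390 − j0.1715) S
|Y| = 0.1748 S → |Z| = 1/|Y| = 5.720 Ω, ∠Z = −∠Y = 78.82°

78.82°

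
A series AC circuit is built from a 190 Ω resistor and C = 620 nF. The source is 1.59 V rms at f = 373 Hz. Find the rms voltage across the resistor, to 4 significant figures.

ω = 2πf = 2344 rad/s
X_C = 1/(ωC) = 688.2 Ω
Z = 190.0 − j688.2 Ω
|Z| = √(190.0² + 688.2²) = 714.0 Ω
I = V/|Z| = 2.227 mA
V_R = I·|Z_R| = 0.002227 × 190.0 = 0.4231 V

0.4231 V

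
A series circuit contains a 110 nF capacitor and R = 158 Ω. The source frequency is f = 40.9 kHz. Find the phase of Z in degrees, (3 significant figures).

ω = 2πf = 257000 rad/s
X_C = 1/(ωC) = 35.4 Ω
Z = 158 − j35.4 Ω
|Z| = √(158² + 35.4²) = 162 Ω
∠Z = arctan(-35.4/158) = -12.6°

-12.6°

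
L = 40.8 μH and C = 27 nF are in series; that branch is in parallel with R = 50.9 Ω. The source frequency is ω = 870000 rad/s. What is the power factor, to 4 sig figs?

0.1377

X_L = ωL = 35.50 Ω
X_C = 1/(ωC) = 42.57 Ω
Branch 1: Z₁ = R = 50.90 Ω
Branch 2 (series LC): Z₂ = j(X_L − X_C) = −j7.075 Ω
Parallel: Z = Z₁Z₂/(Z₁+Z₂), |Z| = 7.008 Ω, ∠Z = -82.09°
cos φ = cos(-82.09°) = 0.1377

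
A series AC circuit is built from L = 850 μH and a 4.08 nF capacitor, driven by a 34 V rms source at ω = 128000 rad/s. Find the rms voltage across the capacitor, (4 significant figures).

X_L = ωL = 108.8 Ω
X_C = 1/(ωC) = 1915 Ω
Net reactance X = X_L − X_C = -1806 Ω
Z = − j1806 Ω
|Z| = √(0² + 1806²) = 1806 Ω
I = V/|Z| = 18.83 mA
V_C = I·|Z_C| = 0.01883 × 1915 = 36.05 V

36.05 V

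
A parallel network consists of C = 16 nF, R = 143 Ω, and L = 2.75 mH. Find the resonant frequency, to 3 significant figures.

24.0 kHz

ω₀ = 1/√(LC) = 1/√(0.00275 × 1.6e-08) = 150800 rad/s
f₀ = ω₀/(2π) = 24.0 kHz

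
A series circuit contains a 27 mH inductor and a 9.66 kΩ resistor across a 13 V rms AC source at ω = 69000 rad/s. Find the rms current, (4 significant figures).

X_L = ωL = 1863 Ω
Z = 9660 + j1863 Ω
|Z| = √(9660² + 1863²) = 9838 Ω
I = V/|Z| = 13/9838 = 1.321 mA

1.321 mA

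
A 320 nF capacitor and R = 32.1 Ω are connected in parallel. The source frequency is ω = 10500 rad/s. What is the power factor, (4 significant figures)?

0.9942

X_C = 1/(ωC) = 297.6 Ω
Parallel: admittances add. Y = 1/R + jωC
Y = (0.03115 + j0.003360) S
|Y| = 0.03133 S → |Z| = 1/|Y| = 31.91 Ω, ∠Z = −∠Y = -6.156°
cos φ = cos(-6.156°) = 0.9942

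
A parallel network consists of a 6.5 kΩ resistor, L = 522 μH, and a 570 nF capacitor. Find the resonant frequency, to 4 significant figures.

ω₀ = 1/√(LC) = 1/√(0.000522 × 5.7e-07) = 57970 rad/s
f₀ = ω₀/(2π) = 9.227 kHz

9.227 kHz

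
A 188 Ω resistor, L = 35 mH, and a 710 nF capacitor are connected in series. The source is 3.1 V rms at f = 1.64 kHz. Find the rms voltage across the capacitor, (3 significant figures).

1.45 V

ω = 2πf = 10300 rad/s
X_L = ωL = 361 Ω
X_C = 1/(ωC) = 137 Ω
Net reactance X = X_L − X_C = 224 Ω
Z = 188 + j224 Ω
|Z| = √(188² + 224²) = 292 Ω
I = V/|Z| = 10.6 mA
V_C = I·|Z_C| = 0.0106 × 137 = 1.45 V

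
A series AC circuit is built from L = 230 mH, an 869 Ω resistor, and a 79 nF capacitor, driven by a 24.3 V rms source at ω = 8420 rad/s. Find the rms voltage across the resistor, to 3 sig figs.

21.7 V

X_L = ωL = 1940 Ω
X_C = 1/(ωC) = 1500 Ω
Net reactance X = X_L − X_C = 433 Ω
Z = 869 + j433 Ω
|Z| = √(869² + 433²) = 971 Ω
I = V/|Z| = 25.0 mA
V_R = I·|Z_R| = 0.0250 × 869 = 21.7 V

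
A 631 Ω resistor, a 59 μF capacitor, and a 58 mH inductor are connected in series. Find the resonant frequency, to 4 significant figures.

ω₀ = 1/√(LC) = 1/√(0.058 × 5.9e-05) = 540.6 rad/s
f₀ = ω₀/(2π) = 86.04 Hz

86.04 Hz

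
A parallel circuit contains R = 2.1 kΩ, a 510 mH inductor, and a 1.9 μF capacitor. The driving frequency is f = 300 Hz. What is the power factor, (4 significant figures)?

0.1842

ω = 2πf = 1885 rad/s
X_L = ωL = 961.3 Ω
X_C = 1/(ωC) = 279.2 Ω
Parallel: admittances add. Y = 1/R + 1/(jωL) + jωC
Y = (0.0004762 + j0.002541) S
|Y| = 0.002585 S → |Z| = 1/|Y| = 386.8 Ω, ∠Z = −∠Y = -79.39°
cos φ = cos(-79.39°) = 0.1842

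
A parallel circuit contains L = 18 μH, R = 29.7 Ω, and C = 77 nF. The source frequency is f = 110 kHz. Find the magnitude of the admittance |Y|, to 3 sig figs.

ω = 2πf = 691200 rad/s
X_L = ωL = 12.4 Ω
X_C = 1/(ωC) = 18.8 Ω
Parallel: admittances add. Y = 1/R + 1/(jωL) + jωC
Y = (0.0337 − j0.0272) S
|Y| = 0.0433 S → |Z| = 1/|Y| = 23.1 Ω, ∠Z = −∠Y = 38.9°

43.3 mS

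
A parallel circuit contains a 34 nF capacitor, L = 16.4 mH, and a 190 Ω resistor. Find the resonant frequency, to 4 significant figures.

6.740 kHz

ω₀ = 1/√(LC) = 1/√(0.0164 × 3.4e-08) = 42350 rad/s
f₀ = ω₀/(2π) = 6.740 kHz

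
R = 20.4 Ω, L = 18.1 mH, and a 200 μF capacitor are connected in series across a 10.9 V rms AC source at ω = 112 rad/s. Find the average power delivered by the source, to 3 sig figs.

1.09 W

X_L = ωL = 2.03 Ω
X_C = 1/(ωC) = 44.6 Ω
Net reactance X = X_L − X_C = -42.6 Ω
Z = 20.4 − j42.6 Ω
|Z| = √(20.4² + 42.6²) = 47.2 Ω
∠Z = arctan(-42.6/20.4) = -64.4°
I = V/|Z| = 231 mA
P = VI cos φ = 10.9 × 0.231 × cos(-64.4°) = 1.09 W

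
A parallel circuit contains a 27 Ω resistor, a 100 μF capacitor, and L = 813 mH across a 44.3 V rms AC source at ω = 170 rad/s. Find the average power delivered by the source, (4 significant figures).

X_L = ωL = 138.2 Ω
X_C = 1/(ωC) = 58.82 Ω
Parallel: admittances add. Y = 1/R + 1/(jωL) + jωC
Y = (0.03704 + j0.009765) S
|Y| = 0.03830 S → |Z| = 1/|Y| = 26.11 Ω, ∠Z = −∠Y = -14.77°
I = V/|Z| = 1.697 A
P = VI cos φ = 44.3 × 1.697 × cos(-14.77°) = 72.68 W

72.68 W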